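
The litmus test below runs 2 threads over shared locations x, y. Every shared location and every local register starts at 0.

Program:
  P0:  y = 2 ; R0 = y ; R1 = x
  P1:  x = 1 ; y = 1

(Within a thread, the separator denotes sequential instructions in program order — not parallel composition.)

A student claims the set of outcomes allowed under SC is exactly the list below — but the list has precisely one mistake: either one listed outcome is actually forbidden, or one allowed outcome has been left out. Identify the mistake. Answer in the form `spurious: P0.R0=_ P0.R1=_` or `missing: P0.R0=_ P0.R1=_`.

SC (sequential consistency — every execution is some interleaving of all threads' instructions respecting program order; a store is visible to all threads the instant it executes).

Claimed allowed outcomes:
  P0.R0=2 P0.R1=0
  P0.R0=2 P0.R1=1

outcome vector order: (P0.R0,P0.R1)
SC: 3 outcomes — {1/1, 2/0, 2/1}
SC∖claimed = {1/1}

missing: P0.R0=1 P0.R1=1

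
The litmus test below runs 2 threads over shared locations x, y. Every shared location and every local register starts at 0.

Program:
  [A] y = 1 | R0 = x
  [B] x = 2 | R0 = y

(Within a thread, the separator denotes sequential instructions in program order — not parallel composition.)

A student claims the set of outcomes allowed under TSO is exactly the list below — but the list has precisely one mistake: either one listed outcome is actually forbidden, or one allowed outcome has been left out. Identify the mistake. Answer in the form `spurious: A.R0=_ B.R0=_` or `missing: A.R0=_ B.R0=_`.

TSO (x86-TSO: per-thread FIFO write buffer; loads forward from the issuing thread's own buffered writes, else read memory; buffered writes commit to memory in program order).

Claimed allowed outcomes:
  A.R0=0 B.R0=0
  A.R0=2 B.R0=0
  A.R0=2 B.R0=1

outcome vector order: (A.R0,B.R0)
TSO: 4 outcomes — {0/0 0/1 2/0 2/1}
TSO∖claimed = {0/1}

missing: A.R0=0 B.R0=1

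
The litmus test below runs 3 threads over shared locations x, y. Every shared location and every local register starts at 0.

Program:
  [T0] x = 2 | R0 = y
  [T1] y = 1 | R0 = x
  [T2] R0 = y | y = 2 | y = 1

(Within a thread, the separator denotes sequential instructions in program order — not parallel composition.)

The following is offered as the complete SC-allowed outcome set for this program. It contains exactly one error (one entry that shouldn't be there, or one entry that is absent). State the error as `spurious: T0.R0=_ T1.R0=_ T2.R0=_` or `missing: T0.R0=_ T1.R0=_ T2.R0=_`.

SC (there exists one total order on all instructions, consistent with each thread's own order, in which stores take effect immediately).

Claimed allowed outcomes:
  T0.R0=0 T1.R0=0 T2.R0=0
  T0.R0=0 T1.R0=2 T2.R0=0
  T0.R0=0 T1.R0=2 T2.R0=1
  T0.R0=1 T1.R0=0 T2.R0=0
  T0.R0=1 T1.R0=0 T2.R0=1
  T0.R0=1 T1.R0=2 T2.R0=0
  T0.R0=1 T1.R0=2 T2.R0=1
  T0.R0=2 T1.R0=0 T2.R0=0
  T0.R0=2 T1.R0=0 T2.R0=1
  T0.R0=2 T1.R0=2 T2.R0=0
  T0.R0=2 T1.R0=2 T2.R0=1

spurious: T0.R0=0 T1.R0=0 T2.R0=0

outcome vector order: (T0.R0,T1.R0,T2.R0)
[SC] allowed = {020; 021; 100; 101; 120; 121; 200; 201; 220; 221}
claimed∖SC = {000}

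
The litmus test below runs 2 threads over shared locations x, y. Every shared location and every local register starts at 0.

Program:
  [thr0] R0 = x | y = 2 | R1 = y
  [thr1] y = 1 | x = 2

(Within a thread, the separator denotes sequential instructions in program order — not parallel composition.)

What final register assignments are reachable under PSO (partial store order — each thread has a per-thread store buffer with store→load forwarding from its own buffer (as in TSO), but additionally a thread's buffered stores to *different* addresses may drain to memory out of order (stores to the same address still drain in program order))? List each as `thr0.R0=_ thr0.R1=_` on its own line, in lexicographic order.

outcome vector order: (thr0.R0,thr0.R1)
|PSO outcomes| = 4

thr0.R0=0 thr0.R1=1
thr0.R0=0 thr0.R1=2
thr0.R0=2 thr0.R1=1
thr0.R0=2 thr0.R1=2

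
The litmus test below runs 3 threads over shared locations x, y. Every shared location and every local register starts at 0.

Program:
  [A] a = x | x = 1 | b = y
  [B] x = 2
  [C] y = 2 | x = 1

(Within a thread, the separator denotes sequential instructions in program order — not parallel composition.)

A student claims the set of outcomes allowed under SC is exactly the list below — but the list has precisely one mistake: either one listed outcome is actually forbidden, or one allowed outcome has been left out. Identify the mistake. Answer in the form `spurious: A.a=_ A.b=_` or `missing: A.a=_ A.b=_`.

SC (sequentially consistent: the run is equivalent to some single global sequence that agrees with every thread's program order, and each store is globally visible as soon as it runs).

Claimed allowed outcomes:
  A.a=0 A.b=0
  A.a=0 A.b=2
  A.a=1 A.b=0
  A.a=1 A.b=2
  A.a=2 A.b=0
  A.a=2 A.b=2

spurious: A.a=1 A.b=0

outcome vector order: (A.a,A.b)
[SC] allowed = {<0 0>, <0 2>, <1 2>, <2 0>, <2 2>}
claimed∖SC = {<1 0>}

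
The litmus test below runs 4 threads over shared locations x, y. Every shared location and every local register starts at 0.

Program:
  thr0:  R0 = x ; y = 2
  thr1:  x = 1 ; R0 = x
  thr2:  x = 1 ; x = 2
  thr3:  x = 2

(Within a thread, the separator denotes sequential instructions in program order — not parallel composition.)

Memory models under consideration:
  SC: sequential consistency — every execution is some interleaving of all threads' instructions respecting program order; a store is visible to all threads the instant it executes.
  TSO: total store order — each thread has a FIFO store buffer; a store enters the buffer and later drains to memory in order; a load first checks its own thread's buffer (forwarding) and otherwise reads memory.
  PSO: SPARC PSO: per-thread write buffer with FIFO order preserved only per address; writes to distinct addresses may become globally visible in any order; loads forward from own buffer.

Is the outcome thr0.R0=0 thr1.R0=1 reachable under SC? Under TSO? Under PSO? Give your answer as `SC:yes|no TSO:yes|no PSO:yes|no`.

SC:yes TSO:yes PSO:yes

outcome vector order: (thr0.R0,thr1.R0)
SC (6): 01 02 11 12 21 22
TSO (6): 01 02 11 12 21 22
PSO (6): 01 02 11 12 21 22
target 01 ∈ {SC,TSO,PSO}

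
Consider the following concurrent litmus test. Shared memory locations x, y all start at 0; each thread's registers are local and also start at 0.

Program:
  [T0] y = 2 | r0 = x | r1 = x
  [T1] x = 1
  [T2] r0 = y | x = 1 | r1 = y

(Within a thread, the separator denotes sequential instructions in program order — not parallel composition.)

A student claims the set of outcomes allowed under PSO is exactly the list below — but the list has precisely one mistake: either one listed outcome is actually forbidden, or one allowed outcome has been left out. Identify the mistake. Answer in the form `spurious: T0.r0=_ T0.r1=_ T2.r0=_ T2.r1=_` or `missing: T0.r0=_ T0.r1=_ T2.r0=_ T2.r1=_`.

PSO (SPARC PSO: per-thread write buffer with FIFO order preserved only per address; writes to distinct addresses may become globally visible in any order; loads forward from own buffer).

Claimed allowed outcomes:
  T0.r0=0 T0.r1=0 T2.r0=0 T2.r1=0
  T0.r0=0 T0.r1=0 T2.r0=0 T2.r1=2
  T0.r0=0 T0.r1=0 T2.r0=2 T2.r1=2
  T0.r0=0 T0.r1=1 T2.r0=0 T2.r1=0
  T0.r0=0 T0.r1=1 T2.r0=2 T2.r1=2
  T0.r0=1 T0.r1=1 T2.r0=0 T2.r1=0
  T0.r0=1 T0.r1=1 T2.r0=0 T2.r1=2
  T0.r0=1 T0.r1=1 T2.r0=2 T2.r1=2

outcome vector order: (T0.r0,T0.r1,T2.r0,T2.r1)
PSO: 9 outcomes — {(0,0,0,0) (0,0,0,2) (0,0,2,2) (0,1,0,0) (0,1,0,2) (0,1,2,2) (1,1,0,0) (1,1,0,2) (1,1,2,2)}
PSO∖claimed = {(0,1,0,2)}

missing: T0.r0=0 T0.r1=1 T2.r0=0 T2.r1=2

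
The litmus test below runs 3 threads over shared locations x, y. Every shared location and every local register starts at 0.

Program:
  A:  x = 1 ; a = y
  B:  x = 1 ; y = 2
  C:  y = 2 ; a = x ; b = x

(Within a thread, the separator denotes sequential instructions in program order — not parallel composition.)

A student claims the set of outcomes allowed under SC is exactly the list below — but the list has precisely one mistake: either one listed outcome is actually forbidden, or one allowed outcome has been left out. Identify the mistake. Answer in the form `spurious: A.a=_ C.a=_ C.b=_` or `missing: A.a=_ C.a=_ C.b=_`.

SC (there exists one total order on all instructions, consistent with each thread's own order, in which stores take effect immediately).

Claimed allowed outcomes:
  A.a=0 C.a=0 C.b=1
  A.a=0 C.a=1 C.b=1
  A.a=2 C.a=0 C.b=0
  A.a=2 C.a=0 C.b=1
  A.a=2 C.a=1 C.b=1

spurious: A.a=0 C.a=0 C.b=1

outcome vector order: (A.a,C.a,C.b)
under SC → <0 1 1>, <2 0 0>, <2 0 1>, <2 1 1>
claimed∖SC = {<0 0 1>}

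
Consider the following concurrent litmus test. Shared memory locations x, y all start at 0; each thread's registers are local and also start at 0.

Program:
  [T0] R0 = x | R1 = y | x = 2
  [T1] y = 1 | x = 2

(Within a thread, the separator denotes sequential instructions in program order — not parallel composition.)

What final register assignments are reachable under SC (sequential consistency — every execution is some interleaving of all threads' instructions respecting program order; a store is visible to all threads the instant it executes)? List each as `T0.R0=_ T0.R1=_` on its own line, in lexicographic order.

T0.R0=0 T0.R1=0
T0.R0=0 T0.R1=1
T0.R0=2 T0.R1=1

outcome vector order: (T0.R0,T0.R1)
|SC outcomes| = 3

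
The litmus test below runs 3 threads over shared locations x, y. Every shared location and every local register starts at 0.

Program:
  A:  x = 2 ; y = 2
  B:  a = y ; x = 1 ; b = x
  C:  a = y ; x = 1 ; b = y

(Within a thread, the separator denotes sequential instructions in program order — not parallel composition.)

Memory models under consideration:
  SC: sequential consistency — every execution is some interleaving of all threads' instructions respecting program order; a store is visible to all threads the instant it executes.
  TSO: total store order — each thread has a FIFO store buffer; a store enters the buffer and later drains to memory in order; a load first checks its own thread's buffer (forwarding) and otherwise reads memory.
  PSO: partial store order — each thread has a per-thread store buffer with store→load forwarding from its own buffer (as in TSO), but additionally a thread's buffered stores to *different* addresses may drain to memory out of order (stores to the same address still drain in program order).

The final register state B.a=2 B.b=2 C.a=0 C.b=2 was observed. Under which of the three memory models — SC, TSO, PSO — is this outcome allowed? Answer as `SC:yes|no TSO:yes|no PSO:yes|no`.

SC:no TSO:no PSO:yes

outcome vector order: (B.a,B.b,C.a,C.b)
[SC] allowed = {<0 1 0 0>; <0 1 0 2>; <0 1 2 2>; <0 2 0 0>; <0 2 0 2>; <0 2 2 2>; <2 1 0 0>; <2 1 0 2>; <2 1 2 2>}
[TSO] allowed = {<0 1 0 0>; <0 1 0 2>; <0 1 2 2>; <0 2 0 0>; <0 2 0 2>; <0 2 2 2>; <2 1 0 0>; <2 1 0 2>; <2 1 2 2>}
[PSO] allowed = {<0 1 0 0>; <0 1 0 2>; <0 1 2 2>; <0 2 0 0>; <0 2 0 2>; <0 2 2 2>; <2 1 0 0>; <2 1 0 2>; <2 1 2 2>; <2 2 0 0>; <2 2 0 2>; <2 2 2 2>}
target <2 2 0 2> ∈ {PSO}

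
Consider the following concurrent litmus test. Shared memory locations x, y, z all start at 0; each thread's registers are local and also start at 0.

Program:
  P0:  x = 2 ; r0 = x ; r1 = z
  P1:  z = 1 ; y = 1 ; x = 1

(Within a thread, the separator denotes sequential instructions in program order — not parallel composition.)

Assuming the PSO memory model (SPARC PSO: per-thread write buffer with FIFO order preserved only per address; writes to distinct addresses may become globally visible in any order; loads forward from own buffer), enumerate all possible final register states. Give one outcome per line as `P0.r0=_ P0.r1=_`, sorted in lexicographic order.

P0.r0=1 P0.r1=0
P0.r0=1 P0.r1=1
P0.r0=2 P0.r1=0
P0.r0=2 P0.r1=1

outcome vector order: (P0.r0,P0.r1)
|PSO outcomes| = 4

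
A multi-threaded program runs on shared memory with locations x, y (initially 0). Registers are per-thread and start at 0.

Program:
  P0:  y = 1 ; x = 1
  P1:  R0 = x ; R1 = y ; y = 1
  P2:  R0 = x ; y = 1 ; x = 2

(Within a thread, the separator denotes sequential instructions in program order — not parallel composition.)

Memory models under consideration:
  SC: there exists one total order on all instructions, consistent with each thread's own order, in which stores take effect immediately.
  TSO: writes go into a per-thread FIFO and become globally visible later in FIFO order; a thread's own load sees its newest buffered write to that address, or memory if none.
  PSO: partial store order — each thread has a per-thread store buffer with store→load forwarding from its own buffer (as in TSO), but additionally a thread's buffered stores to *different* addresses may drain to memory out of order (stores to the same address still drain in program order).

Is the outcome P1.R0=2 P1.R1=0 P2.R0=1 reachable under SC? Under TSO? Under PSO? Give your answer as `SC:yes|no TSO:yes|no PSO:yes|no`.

outcome vector order: (P1.R0,P1.R1,P2.R0)
under SC → (0,0,0), (0,0,1), (0,1,0), (0,1,1), (1,1,0), (1,1,1), (2,1,0), (2,1,1)
under TSO → (0,0,0), (0,0,1), (0,1,0), (0,1,1), (1,1,0), (1,1,1), (2,1,0), (2,1,1)
under PSO → (0,0,0), (0,0,1), (0,1,0), (0,1,1), (1,0,0), (1,0,1), (1,1,0), (1,1,1), (2,0,0), (2,0,1), (2,1,0), (2,1,1)
target (2,0,1) ∈ {PSO}

SC:no TSO:no PSO:yes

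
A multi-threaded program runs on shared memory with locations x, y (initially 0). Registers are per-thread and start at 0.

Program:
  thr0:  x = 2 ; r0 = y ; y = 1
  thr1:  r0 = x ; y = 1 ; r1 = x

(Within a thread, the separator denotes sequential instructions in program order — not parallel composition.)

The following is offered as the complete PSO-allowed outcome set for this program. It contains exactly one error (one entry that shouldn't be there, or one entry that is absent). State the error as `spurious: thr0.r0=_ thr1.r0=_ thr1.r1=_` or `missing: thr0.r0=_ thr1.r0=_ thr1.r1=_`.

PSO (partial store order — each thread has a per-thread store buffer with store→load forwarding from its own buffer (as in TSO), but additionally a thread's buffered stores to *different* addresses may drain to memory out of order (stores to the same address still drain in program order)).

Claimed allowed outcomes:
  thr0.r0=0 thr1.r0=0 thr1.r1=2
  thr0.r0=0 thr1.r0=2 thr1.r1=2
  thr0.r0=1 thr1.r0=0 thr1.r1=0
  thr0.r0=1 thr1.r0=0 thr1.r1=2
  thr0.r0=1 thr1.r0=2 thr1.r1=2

outcome vector order: (thr0.r0,thr1.r0,thr1.r1)
[PSO] allowed = {000 002 022 100 102 122}
PSO∖claimed = {000}

missing: thr0.r0=0 thr1.r0=0 thr1.r1=0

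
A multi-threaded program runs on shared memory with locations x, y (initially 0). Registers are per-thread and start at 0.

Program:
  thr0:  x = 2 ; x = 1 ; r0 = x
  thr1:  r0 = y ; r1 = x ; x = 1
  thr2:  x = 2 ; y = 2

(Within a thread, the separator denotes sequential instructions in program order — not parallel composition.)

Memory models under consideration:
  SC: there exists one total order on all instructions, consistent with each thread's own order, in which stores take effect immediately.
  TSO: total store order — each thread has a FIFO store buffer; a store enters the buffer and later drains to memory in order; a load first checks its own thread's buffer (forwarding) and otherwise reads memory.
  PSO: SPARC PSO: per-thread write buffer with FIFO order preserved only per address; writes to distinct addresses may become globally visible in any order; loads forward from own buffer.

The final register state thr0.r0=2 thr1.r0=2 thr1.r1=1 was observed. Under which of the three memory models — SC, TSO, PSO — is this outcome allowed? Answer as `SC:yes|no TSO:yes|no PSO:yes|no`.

outcome vector order: (thr0.r0,thr1.r0,thr1.r1)
SC (9): <1 0 0> <1 0 1> <1 0 2> <1 2 1> <1 2 2> <2 0 0> <2 0 1> <2 0 2> <2 2 2>
TSO (9): <1 0 0> <1 0 1> <1 0 2> <1 2 1> <1 2 2> <2 0 0> <2 0 1> <2 0 2> <2 2 2>
PSO (12): <1 0 0> <1 0 1> <1 0 2> <1 2 0> <1 2 1> <1 2 2> <2 0 0> <2 0 1> <2 0 2> <2 2 0> <2 2 1> <2 2 2>
target <2 2 1> ∈ {PSO}

SC:no TSO:no PSO:yes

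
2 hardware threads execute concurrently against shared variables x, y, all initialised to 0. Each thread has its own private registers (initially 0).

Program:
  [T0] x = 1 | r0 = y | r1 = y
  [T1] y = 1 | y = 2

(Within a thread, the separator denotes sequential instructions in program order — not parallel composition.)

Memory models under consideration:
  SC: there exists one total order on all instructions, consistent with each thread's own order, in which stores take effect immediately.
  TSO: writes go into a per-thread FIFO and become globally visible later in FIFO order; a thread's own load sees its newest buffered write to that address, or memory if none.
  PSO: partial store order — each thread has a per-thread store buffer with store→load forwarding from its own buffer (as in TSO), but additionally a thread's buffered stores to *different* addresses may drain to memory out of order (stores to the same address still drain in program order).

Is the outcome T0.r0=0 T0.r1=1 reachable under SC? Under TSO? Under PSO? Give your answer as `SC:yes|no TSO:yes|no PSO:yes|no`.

SC:yes TSO:yes PSO:yes

outcome vector order: (T0.r0,T0.r1)
SC: 6 outcomes — {(0,0); (0,1); (0,2); (1,1); (1,2); (2,2)}
TSO: 6 outcomes — {(0,0); (0,1); (0,2); (1,1); (1,2); (2,2)}
PSO: 6 outcomes — {(0,0); (0,1); (0,2); (1,1); (1,2); (2,2)}
target (0,1) ∈ {SC,TSO,PSO}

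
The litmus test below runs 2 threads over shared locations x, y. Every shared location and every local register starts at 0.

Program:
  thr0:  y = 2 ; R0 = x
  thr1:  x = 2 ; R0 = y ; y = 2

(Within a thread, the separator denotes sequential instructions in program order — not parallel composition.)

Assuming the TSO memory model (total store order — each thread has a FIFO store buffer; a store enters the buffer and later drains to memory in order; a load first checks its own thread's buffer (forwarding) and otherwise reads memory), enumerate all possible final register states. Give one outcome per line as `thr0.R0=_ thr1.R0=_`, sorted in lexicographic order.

outcome vector order: (thr0.R0,thr1.R0)
|TSO outcomes| = 4

thr0.R0=0 thr1.R0=0
thr0.R0=0 thr1.R0=2
thr0.R0=2 thr1.R0=0
thr0.R0=2 thr1.R0=2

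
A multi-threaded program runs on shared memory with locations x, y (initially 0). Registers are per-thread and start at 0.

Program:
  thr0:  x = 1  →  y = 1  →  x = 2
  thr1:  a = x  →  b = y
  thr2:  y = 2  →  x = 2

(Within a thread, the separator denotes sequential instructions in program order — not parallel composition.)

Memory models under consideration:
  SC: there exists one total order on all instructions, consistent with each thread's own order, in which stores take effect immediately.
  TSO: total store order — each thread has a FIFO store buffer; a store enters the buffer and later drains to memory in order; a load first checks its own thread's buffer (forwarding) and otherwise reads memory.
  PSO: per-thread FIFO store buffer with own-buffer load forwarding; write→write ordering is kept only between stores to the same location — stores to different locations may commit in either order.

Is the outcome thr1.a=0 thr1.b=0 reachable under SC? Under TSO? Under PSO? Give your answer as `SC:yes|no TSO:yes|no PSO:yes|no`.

outcome vector order: (thr1.a,thr1.b)
SC: 8 outcomes — {0/0 0/1 0/2 1/0 1/1 1/2 2/1 2/2}
TSO: 8 outcomes — {0/0 0/1 0/2 1/0 1/1 1/2 2/1 2/2}
PSO: 9 outcomes — {0/0 0/1 0/2 1/0 1/1 1/2 2/0 2/1 2/2}
target 0/0 ∈ {SC,TSO,PSO}

SC:yes TSO:yes PSO:yes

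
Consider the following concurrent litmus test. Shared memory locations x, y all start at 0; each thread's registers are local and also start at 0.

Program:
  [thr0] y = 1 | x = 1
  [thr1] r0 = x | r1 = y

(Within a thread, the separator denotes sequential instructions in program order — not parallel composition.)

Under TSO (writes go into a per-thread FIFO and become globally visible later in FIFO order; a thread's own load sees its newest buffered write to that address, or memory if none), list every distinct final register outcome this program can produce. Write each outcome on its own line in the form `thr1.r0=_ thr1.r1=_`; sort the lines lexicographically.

outcome vector order: (thr1.r0,thr1.r1)
|TSO outcomes| = 3

thr1.r0=0 thr1.r1=0
thr1.r0=0 thr1.r1=1
thr1.r0=1 thr1.r1=1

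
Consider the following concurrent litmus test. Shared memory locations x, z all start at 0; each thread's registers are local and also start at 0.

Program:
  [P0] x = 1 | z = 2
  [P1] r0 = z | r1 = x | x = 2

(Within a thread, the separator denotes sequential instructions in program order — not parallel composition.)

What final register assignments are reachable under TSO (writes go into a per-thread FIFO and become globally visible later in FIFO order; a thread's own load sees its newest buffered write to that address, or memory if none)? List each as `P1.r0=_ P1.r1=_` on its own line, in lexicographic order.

P1.r0=0 P1.r1=0
P1.r0=0 P1.r1=1
P1.r0=2 P1.r1=1

outcome vector order: (P1.r0,P1.r1)
|TSO outcomes| = 3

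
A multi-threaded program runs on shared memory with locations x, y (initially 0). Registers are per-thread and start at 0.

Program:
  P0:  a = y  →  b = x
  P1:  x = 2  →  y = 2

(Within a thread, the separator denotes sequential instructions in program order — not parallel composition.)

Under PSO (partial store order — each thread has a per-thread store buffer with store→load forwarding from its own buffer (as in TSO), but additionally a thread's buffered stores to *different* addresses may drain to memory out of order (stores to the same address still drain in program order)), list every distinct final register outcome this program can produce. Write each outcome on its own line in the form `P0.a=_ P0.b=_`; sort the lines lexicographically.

P0.a=0 P0.b=0
P0.a=0 P0.b=2
P0.a=2 P0.b=0
P0.a=2 P0.b=2

outcome vector order: (P0.a,P0.b)
|PSO outcomes| = 4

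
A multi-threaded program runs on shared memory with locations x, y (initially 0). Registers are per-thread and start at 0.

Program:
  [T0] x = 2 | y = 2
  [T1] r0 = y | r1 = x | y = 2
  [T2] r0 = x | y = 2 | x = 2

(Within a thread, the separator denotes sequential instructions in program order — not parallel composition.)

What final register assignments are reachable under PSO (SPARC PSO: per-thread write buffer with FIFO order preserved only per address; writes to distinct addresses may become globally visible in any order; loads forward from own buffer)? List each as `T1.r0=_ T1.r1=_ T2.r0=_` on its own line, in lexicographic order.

T1.r0=0 T1.r1=0 T2.r0=0
T1.r0=0 T1.r1=0 T2.r0=2
T1.r0=0 T1.r1=2 T2.r0=0
T1.r0=0 T1.r1=2 T2.r0=2
T1.r0=2 T1.r1=0 T2.r0=0
T1.r0=2 T1.r1=0 T2.r0=2
T1.r0=2 T1.r1=2 T2.r0=0
T1.r0=2 T1.r1=2 T2.r0=2

outcome vector order: (T1.r0,T1.r1,T2.r0)
|PSO outcomes| = 8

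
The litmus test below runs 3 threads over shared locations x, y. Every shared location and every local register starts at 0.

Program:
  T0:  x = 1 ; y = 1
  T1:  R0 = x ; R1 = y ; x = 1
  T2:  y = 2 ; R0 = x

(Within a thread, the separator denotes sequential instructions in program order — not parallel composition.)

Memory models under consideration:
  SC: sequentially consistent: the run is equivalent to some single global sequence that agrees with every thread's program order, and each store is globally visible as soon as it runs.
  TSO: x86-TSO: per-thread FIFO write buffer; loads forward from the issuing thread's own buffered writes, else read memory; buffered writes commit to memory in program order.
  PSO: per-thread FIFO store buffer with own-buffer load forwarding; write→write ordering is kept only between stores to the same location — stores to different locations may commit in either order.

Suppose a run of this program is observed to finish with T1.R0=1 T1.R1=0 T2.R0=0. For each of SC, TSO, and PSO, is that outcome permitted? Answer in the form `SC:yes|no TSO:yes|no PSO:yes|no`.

SC:no TSO:yes PSO:yes

outcome vector order: (T1.R0,T1.R1,T2.R0)
SC: 11 outcomes — {(0,0,0) (0,0,1) (0,1,0) (0,1,1) (0,2,0) (0,2,1) (1,0,1) (1,1,0) (1,1,1) (1,2,0) (1,2,1)}
TSO: 12 outcomes — {(0,0,0) (0,0,1) (0,1,0) (0,1,1) (0,2,0) (0,2,1) (1,0,0) (1,0,1) (1,1,0) (1,1,1) (1,2,0) (1,2,1)}
PSO: 12 outcomes — {(0,0,0) (0,0,1) (0,1,0) (0,1,1) (0,2,0) (0,2,1) (1,0,0) (1,0,1) (1,1,0) (1,1,1) (1,2,0) (1,2,1)}
target (1,0,0) ∈ {TSO,PSO}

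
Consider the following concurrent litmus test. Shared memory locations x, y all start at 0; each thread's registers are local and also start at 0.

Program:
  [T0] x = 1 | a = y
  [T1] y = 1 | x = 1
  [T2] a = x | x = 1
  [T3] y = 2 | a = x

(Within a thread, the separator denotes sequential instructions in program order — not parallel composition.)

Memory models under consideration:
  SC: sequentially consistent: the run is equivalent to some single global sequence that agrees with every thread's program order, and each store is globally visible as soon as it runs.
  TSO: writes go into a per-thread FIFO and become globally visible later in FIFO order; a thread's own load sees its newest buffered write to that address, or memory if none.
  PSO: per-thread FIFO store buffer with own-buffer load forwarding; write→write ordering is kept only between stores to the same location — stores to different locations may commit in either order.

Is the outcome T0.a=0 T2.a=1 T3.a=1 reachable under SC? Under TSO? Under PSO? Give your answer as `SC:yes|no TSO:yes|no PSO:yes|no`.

SC:yes TSO:yes PSO:yes

outcome vector order: (T0.a,T2.a,T3.a)
[SC] allowed = {(0,0,1), (0,1,1), (1,0,0), (1,0,1), (1,1,0), (1,1,1), (2,0,0), (2,0,1), (2,1,0), (2,1,1)}
[TSO] allowed = {(0,0,0), (0,0,1), (0,1,0), (0,1,1), (1,0,0), (1,0,1), (1,1,0), (1,1,1), (2,0,0), (2,0,1), (2,1,0), (2,1,1)}
[PSO] allowed = {(0,0,0), (0,0,1), (0,1,0), (0,1,1), (1,0,0), (1,0,1), (1,1,0), (1,1,1), (2,0,0), (2,0,1), (2,1,0), (2,1,1)}
target (0,1,1) ∈ {SC,TSO,PSO}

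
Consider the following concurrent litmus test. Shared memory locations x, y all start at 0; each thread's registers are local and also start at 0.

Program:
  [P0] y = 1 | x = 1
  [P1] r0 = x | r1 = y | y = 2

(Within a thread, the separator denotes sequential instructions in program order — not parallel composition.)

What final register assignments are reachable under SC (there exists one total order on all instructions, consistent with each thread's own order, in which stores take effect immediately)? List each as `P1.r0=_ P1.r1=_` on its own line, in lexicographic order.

P1.r0=0 P1.r1=0
P1.r0=0 P1.r1=1
P1.r0=1 P1.r1=1

outcome vector order: (P1.r0,P1.r1)
|SC outcomes| = 3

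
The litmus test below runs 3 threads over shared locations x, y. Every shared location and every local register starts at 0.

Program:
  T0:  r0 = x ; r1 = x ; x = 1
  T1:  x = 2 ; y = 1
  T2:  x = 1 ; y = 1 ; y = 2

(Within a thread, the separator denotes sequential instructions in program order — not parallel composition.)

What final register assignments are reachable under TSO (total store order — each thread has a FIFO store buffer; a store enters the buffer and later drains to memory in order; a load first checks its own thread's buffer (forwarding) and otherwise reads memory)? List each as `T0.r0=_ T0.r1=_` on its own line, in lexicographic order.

T0.r0=0 T0.r1=0
T0.r0=0 T0.r1=1
T0.r0=0 T0.r1=2
T0.r0=1 T0.r1=1
T0.r0=1 T0.r1=2
T0.r0=2 T0.r1=1
T0.r0=2 T0.r1=2

outcome vector order: (T0.r0,T0.r1)
|TSO outcomes| = 7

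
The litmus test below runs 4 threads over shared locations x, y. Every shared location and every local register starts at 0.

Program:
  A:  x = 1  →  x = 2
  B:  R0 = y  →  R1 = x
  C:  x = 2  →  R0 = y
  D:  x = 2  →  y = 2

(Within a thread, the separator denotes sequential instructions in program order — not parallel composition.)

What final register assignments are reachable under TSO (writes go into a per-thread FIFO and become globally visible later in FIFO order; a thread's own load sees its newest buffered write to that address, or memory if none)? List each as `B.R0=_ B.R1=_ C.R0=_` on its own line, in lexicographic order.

outcome vector order: (B.R0,B.R1,C.R0)
|TSO outcomes| = 10

B.R0=0 B.R1=0 C.R0=0
B.R0=0 B.R1=0 C.R0=2
B.R0=0 B.R1=1 C.R0=0
B.R0=0 B.R1=1 C.R0=2
B.R0=0 B.R1=2 C.R0=0
B.R0=0 B.R1=2 C.R0=2
B.R0=2 B.R1=1 C.R0=0
B.R0=2 B.R1=1 C.R0=2
B.R0=2 B.R1=2 C.R0=0
B.R0=2 B.R1=2 C.R0=2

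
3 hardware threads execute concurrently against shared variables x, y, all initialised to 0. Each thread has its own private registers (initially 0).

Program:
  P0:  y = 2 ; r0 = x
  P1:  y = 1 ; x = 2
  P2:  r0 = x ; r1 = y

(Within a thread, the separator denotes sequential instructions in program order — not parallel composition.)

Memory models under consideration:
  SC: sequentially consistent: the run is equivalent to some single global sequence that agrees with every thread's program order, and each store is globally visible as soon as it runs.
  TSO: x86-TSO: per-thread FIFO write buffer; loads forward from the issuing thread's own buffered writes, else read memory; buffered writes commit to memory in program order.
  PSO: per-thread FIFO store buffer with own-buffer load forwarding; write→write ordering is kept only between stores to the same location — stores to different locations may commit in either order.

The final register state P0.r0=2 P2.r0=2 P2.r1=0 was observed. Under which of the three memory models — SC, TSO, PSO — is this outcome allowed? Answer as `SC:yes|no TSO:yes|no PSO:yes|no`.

SC:no TSO:no PSO:yes

outcome vector order: (P0.r0,P2.r0,P2.r1)
SC (10): 000, 001, 002, 021, 022, 200, 201, 202, 221, 222
TSO (10): 000, 001, 002, 021, 022, 200, 201, 202, 221, 222
PSO (12): 000, 001, 002, 020, 021, 022, 200, 201, 202, 220, 221, 222
target 220 ∈ {PSO}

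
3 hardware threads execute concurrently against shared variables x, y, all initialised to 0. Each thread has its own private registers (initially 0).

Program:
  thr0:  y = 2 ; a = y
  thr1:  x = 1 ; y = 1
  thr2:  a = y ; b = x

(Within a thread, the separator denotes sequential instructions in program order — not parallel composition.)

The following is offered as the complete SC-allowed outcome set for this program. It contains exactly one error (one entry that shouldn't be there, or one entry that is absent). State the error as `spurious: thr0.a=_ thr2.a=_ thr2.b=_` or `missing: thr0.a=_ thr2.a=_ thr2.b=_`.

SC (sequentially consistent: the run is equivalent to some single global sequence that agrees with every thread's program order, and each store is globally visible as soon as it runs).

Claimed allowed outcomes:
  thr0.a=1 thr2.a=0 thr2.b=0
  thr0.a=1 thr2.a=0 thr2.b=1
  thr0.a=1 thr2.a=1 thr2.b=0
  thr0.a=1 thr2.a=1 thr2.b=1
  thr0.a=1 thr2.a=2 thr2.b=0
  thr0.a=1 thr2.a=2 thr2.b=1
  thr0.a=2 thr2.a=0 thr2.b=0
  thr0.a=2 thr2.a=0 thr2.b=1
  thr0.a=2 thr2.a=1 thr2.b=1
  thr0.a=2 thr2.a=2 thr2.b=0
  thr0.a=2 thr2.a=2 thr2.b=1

outcome vector order: (thr0.a,thr2.a,thr2.b)
under SC → 1/0/0, 1/0/1, 1/1/1, 1/2/0, 1/2/1, 2/0/0, 2/0/1, 2/1/1, 2/2/0, 2/2/1
claimed∖SC = {1/1/0}

spurious: thr0.a=1 thr2.a=1 thr2.b=0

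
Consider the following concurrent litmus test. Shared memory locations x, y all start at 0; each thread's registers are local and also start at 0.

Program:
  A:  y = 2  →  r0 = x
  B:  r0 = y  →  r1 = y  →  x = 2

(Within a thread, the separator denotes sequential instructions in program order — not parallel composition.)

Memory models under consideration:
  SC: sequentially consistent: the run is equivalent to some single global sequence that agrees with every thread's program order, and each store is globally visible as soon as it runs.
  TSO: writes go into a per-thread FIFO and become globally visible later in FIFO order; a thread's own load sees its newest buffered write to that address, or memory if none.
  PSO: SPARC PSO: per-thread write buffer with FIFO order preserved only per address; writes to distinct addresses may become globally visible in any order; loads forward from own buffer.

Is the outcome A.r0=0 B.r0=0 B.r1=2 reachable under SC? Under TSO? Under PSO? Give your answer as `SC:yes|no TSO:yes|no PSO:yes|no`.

outcome vector order: (A.r0,B.r0,B.r1)
SC (6): (0,0,0) (0,0,2) (0,2,2) (2,0,0) (2,0,2) (2,2,2)
TSO (6): (0,0,0) (0,0,2) (0,2,2) (2,0,0) (2,0,2) (2,2,2)
PSO (6): (0,0,0) (0,0,2) (0,2,2) (2,0,0) (2,0,2) (2,2,2)
target (0,0,2) ∈ {SC,TSO,PSO}

SC:yes TSO:yes PSO:yes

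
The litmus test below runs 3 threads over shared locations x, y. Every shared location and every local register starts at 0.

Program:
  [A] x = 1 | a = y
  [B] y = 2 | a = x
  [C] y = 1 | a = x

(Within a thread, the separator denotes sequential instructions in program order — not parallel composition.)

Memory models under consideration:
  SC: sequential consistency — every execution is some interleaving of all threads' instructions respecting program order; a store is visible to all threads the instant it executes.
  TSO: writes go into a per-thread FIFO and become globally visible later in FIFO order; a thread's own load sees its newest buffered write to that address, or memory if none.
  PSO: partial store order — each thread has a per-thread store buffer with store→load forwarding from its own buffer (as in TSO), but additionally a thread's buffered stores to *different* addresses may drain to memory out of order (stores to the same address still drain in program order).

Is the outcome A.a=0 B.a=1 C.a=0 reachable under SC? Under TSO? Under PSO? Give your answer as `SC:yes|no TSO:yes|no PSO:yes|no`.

SC:no TSO:yes PSO:yes

outcome vector order: (A.a,B.a,C.a)
SC: 9 outcomes — {(0,1,1), (1,0,0), (1,0,1), (1,1,0), (1,1,1), (2,0,0), (2,0,1), (2,1,0), (2,1,1)}
TSO: 12 outcomes — {(0,0,0), (0,0,1), (0,1,0), (0,1,1), (1,0,0), (1,0,1), (1,1,0), (1,1,1), (2,0,0), (2,0,1), (2,1,0), (2,1,1)}
PSO: 12 outcomes — {(0,0,0), (0,0,1), (0,1,0), (0,1,1), (1,0,0), (1,0,1), (1,1,0), (1,1,1), (2,0,0), (2,0,1), (2,1,0), (2,1,1)}
target (0,1,0) ∈ {TSO,PSO}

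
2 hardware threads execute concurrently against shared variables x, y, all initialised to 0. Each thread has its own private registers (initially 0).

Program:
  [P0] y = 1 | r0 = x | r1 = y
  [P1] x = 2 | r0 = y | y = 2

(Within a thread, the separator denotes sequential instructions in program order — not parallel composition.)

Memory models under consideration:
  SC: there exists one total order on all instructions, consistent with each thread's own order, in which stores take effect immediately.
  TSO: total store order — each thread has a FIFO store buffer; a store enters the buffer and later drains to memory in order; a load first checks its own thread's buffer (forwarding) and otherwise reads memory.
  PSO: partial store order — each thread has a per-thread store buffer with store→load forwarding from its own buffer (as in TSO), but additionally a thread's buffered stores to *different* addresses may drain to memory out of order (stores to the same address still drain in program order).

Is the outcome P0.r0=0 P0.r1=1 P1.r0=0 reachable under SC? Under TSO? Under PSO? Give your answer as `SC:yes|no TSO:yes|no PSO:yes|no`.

SC:no TSO:yes PSO:yes

outcome vector order: (P0.r0,P0.r1,P1.r0)
[SC] allowed = {011; 021; 210; 211; 220; 221}
[TSO] allowed = {010; 011; 020; 021; 210; 211; 220; 221}
[PSO] allowed = {010; 011; 020; 021; 210; 211; 220; 221}
target 010 ∈ {TSO,PSO}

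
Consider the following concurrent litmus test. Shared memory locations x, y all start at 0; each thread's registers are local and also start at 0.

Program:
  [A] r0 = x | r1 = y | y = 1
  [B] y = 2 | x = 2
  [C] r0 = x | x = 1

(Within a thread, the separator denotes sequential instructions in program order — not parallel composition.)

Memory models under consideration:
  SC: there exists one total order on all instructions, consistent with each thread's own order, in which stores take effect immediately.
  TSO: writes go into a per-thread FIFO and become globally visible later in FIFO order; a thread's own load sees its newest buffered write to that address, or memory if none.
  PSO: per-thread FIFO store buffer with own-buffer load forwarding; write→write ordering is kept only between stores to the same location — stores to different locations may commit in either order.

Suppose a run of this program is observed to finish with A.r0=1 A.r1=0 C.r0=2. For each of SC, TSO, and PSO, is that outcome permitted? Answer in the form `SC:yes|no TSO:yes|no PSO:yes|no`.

SC:no TSO:no PSO:yes

outcome vector order: (A.r0,A.r1,C.r0)
SC (9): 0/0/0, 0/0/2, 0/2/0, 0/2/2, 1/0/0, 1/2/0, 1/2/2, 2/2/0, 2/2/2
TSO (9): 0/0/0, 0/0/2, 0/2/0, 0/2/2, 1/0/0, 1/2/0, 1/2/2, 2/2/0, 2/2/2
PSO (12): 0/0/0, 0/0/2, 0/2/0, 0/2/2, 1/0/0, 1/0/2, 1/2/0, 1/2/2, 2/0/0, 2/0/2, 2/2/0, 2/2/2
target 1/0/2 ∈ {PSO}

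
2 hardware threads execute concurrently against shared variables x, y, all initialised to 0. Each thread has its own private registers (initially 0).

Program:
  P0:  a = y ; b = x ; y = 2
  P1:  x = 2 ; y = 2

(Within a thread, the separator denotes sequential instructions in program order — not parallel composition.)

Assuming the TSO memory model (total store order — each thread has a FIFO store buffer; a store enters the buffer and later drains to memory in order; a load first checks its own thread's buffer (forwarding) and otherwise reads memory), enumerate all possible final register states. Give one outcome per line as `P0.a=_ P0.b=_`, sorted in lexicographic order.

P0.a=0 P0.b=0
P0.a=0 P0.b=2
P0.a=2 P0.b=2

outcome vector order: (P0.a,P0.b)
|TSO outcomes| = 3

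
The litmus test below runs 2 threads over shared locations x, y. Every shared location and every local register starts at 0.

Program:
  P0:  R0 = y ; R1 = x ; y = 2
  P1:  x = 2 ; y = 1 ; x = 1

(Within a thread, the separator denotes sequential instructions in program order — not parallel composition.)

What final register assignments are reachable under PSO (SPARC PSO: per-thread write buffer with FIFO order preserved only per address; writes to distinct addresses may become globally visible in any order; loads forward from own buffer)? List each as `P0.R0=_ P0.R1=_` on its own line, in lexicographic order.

outcome vector order: (P0.R0,P0.R1)
|PSO outcomes| = 6

P0.R0=0 P0.R1=0
P0.R0=0 P0.R1=1
P0.R0=0 P0.R1=2
P0.R0=1 P0.R1=0
P0.R0=1 P0.R1=1
P0.R0=1 P0.R1=2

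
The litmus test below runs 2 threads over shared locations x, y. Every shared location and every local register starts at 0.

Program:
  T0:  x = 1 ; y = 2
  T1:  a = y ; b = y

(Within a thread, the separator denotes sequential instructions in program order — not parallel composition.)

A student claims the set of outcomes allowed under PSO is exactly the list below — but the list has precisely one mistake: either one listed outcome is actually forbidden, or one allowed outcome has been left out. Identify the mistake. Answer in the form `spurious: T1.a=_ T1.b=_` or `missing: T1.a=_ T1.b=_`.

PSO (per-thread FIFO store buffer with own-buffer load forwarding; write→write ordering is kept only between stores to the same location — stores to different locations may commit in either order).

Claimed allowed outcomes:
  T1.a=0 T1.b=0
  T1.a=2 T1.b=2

outcome vector order: (T1.a,T1.b)
PSO: 3 outcomes — {00; 02; 22}
PSO∖claimed = {02}

missing: T1.a=0 T1.b=2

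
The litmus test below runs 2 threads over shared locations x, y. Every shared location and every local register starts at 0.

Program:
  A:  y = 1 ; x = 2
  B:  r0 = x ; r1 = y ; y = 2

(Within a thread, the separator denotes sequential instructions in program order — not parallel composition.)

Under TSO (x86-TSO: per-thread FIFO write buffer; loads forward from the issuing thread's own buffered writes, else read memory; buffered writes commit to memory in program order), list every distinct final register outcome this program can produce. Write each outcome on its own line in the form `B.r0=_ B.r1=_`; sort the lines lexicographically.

B.r0=0 B.r1=0
B.r0=0 B.r1=1
B.r0=2 B.r1=1

outcome vector order: (B.r0,B.r1)
|TSO outcomes| = 3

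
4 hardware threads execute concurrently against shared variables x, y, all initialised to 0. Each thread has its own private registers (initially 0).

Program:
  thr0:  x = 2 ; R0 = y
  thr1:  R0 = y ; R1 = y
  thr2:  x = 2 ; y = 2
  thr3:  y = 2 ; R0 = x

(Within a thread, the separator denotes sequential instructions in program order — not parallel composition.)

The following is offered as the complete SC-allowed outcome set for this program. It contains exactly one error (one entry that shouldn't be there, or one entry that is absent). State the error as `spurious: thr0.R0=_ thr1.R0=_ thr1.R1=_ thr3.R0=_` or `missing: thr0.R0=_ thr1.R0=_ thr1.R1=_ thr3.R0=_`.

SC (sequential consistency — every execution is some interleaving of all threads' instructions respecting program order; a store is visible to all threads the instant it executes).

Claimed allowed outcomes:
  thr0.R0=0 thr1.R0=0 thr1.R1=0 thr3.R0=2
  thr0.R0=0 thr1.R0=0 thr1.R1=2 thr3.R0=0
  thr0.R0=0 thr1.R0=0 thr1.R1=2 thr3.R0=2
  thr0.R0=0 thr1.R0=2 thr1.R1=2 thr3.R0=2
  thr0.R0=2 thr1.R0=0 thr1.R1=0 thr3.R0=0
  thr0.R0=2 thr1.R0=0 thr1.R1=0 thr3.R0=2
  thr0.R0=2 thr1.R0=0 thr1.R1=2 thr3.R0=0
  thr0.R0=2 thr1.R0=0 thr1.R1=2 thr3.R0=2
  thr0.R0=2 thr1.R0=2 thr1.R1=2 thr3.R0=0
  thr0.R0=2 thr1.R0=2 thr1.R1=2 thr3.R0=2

spurious: thr0.R0=0 thr1.R0=0 thr1.R1=2 thr3.R0=0

outcome vector order: (thr0.R0,thr1.R0,thr1.R1,thr3.R0)
SC: 9 outcomes — {(0,0,0,2) (0,0,2,2) (0,2,2,2) (2,0,0,0) (2,0,0,2) (2,0,2,0) (2,0,2,2) (2,2,2,0) (2,2,2,2)}
claimed∖SC = {(0,0,2,0)}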